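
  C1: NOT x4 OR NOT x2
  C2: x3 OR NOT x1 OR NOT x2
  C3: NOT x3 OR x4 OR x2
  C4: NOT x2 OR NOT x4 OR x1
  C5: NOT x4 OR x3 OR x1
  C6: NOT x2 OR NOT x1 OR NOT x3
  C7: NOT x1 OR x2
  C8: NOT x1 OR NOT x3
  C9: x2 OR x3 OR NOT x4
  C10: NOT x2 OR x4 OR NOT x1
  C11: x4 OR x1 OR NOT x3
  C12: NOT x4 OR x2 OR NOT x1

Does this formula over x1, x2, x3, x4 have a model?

Suppose x4 = false.
Suppose x3 = false.
Suppose x1 = false.
Every clause is now satisfied; x2 is unconstrained.
A satisfying assignment: x1=false,  x2=true,  x3=false,  x4=false.

Yes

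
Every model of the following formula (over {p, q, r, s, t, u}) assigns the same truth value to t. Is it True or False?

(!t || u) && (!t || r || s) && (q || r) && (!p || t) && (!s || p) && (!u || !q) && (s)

Suppose t = false.
The clause (!p) is unit, so p = false.
The clause (!s) is unit, so s = false.
That conflicts with the unit clause (s).
So every satisfying assignment has t = True.

True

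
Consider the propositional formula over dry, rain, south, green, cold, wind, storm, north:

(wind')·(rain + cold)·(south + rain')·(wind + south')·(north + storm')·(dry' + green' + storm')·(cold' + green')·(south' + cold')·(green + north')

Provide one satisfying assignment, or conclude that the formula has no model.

dry ↦ 0, rain ↦ 0, south ↦ 0, green ↦ 0, cold ↦ 1, wind ↦ 0, storm ↦ 0, north ↦ 0

From the singleton clause (wind'), wind = 0.
From the singleton clause (south'), south = 0.
From the singleton clause (rain'), rain = 0.
From the singleton clause (cold), cold = 1.
From the singleton clause (green'), green = 0.
From the singleton clause (north'), north = 0.
From the singleton clause (storm'), storm = 0.
All clauses hold; dry can take either value.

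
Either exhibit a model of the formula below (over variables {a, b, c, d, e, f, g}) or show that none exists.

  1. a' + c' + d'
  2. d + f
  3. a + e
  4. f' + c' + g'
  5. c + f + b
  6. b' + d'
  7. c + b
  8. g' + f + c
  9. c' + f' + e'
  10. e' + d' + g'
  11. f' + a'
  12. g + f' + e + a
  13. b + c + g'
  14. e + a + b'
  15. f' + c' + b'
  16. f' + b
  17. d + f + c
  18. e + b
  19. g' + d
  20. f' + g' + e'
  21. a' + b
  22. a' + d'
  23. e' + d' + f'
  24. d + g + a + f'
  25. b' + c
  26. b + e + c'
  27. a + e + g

Try d = 1.
(b') alone gives b = 0.
(c) alone gives c = 1.
(a') alone gives a = 0.
(e) alone gives e = 1.
(f') alone gives f = 0.
(g') alone gives g = 0.
This assignment satisfies each clause.

a ↦ 0,  b ↦ 0,  c ↦ 1,  d ↦ 1,  e ↦ 1,  f ↦ 0,  g ↦ 0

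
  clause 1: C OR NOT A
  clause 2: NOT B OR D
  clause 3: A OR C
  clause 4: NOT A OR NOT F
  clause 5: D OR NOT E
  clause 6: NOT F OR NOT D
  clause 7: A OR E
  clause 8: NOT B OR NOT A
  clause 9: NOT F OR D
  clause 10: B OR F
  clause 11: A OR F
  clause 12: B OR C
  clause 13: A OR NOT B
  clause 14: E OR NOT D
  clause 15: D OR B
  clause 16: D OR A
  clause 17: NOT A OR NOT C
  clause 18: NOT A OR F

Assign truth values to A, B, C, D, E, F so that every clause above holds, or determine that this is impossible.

UNSATISFIABLE

Suppose C = true.
The clause (NOT A) is unit, so A = false.
The clause (E) is unit, so E = true.
The clause (D) is unit, so D = true.
The clause (NOT F) is unit, so F = false.
But (F) is also a unit clause — contradiction.
So C must be the other value — set C = false.
The clause (NOT A) is unit, so A = false.
But (A) is also a unit clause — contradiction.
Neither C = true nor C = false works.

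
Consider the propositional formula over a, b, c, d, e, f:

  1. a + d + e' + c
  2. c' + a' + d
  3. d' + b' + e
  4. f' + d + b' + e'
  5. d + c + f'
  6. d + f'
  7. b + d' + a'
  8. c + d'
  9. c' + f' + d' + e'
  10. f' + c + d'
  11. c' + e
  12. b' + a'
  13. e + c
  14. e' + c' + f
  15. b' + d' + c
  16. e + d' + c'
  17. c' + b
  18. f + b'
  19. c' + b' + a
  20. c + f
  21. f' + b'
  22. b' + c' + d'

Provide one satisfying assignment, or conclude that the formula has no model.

Branch on d: set d = 1.
(c) alone gives c = 1.
(e) alone gives e = 1.
(f') alone gives f = 0.
But (f) is also a unit clause — contradiction.
That branch fails; take d = 0 instead.
(f') alone gives f = 0.
(b') alone gives b = 0.
(c') alone gives c = 0.
But (c) is also a unit clause — contradiction.
Either choice for d ends in contradiction.

UNSATISFIABLE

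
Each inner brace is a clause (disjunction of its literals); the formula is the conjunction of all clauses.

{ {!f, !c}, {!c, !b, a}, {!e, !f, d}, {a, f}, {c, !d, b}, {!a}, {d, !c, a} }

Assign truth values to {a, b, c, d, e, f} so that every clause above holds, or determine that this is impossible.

From the singleton clause (!a), a = false.
From the singleton clause (f), f = true.
From the singleton clause (!c), c = false.
Try e = true.
From the singleton clause (d), d = true.
From the singleton clause (b), b = true.
All clauses are satisfied.

a=false, b=true, c=false, d=true, e=true, f=true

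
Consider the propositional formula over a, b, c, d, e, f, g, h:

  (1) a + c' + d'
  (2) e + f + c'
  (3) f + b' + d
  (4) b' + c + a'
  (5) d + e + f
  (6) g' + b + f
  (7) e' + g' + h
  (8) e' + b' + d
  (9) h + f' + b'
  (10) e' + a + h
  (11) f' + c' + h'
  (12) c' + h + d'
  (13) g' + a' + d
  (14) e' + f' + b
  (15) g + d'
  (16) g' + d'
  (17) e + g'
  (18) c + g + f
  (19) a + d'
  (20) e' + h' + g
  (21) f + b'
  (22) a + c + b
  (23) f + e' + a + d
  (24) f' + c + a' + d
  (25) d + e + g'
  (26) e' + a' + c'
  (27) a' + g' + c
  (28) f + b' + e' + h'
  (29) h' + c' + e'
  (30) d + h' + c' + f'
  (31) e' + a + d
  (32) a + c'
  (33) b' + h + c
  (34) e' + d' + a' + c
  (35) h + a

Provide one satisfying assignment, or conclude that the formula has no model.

Suppose g = 0.
Unit clause (d') forces d = 0.
Suppose f = 1.
Suppose e = 0.
Suppose h = 0.
Unit clause (b') forces b = 0.
Unit clause (a) forces a = 1.
Unit clause (c) forces c = 1.
All clauses are satisfied.

a ↦ 1, b ↦ 0, c ↦ 1, d ↦ 0, e ↦ 0, f ↦ 1, g ↦ 0, h ↦ 0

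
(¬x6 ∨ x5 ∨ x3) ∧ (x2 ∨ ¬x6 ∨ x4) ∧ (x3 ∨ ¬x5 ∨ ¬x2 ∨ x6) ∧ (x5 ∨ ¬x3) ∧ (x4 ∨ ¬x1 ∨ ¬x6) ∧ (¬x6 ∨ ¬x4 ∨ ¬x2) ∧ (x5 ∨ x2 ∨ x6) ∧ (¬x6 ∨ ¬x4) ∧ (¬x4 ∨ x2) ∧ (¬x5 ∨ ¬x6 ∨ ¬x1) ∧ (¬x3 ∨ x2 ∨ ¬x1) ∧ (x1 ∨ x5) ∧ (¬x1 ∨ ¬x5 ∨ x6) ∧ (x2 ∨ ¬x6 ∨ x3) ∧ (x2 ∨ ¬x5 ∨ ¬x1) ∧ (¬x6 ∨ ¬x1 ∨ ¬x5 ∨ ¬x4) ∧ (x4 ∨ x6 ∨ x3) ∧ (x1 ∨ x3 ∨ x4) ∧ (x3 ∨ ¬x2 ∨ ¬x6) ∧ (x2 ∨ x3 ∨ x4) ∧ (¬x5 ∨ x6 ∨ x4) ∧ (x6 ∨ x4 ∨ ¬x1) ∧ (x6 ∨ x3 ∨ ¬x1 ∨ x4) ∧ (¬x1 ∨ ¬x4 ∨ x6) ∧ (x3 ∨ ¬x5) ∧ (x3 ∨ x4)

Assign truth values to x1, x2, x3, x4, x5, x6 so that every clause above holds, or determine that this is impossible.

x1=False, x2=True, x3=True, x4=True, x5=True, x6=False

Try x5 = True.
Unit clause (x3) forces x3 = True.
Try x6 = False.
Unit clause (¬x1) forces x1 = False.
Unit clause (x4) forces x4 = True.
Unit clause (x2) forces x2 = True.
Every clause now holds.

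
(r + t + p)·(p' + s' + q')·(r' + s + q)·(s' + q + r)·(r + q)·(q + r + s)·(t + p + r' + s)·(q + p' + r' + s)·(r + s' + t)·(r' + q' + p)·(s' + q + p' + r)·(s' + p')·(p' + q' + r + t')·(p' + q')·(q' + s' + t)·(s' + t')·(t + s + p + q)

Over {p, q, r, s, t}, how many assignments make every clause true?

There are 2^5 = 32 truth assignments over (p, q, r, s, t).
Split on p. With p = 1, the clauses containing p are satisfied and p' drops from the rest; 0 of the 2^4 = 16 assignments to the other variables satisfy what remains.
With p = 0, by the same count on the reduced clause set, 2 assignments work.
(One model: p=F, q=F, r=T, s=T, t=F.)
Total: 0 + 2 = 2.

2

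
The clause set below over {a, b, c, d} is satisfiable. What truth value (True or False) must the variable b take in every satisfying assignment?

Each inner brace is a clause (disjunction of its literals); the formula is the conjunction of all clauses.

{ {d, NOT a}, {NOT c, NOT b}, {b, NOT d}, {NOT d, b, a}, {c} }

Suppose b = true.
(NOT c) alone gives c = false.
Now (c) is unsatisfied and unit — conflict.
So every satisfying assignment has b = False.

False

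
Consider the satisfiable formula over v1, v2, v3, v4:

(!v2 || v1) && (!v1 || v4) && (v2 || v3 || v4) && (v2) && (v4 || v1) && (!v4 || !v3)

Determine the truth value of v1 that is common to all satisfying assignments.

True

Suppose v1 = false.
Unit clause (!v2) forces v2 = false.
But (v2) is also a unit clause — contradiction.
So every satisfying assignment has v1 = True.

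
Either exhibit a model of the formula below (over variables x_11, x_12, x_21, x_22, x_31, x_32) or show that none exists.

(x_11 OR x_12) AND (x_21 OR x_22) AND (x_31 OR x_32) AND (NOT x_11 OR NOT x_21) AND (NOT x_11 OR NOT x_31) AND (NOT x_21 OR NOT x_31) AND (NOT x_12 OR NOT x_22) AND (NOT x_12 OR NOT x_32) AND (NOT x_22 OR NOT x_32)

UNSATISFIABLE

Try x_11 = true.
The clause (NOT x_21) is unit, so x_21 = false.
The clause (x_22) is unit, so x_22 = true.
The clause (NOT x_31) is unit, so x_31 = false.
The clause (x_32) is unit, so x_32 = true.
Now (NOT x_32) is unsatisfied and unit — conflict.
Undo x_11 and try x_11 = false.
The clause (x_12) is unit, so x_12 = true.
The clause (NOT x_22) is unit, so x_22 = false.
The clause (x_21) is unit, so x_21 = true.
The clause (NOT x_31) is unit, so x_31 = false.
The clause (x_32) is unit, so x_32 = true.
Now (NOT x_32) is unsatisfied and unit — conflict.
Neither x_11 = true nor x_11 = false works.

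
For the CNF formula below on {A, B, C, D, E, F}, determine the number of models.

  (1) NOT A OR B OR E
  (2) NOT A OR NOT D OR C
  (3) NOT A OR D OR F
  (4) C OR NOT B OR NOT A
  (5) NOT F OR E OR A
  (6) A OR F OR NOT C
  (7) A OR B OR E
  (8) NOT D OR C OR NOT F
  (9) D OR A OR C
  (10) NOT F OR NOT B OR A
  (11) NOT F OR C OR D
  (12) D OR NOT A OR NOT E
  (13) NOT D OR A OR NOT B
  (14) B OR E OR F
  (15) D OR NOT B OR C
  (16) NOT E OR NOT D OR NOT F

There are 2^6 = 64 truth assignments over (A, B, C, D, E, F).
Split on A. With A = true, the clauses containing A are satisfied and NOT A drops from the rest; 5 of the 2^5 = 32 assignments to the other variables satisfy what remains.
With A = false, by the same count on the reduced clause set, 2 assignments work.
(One model: A=F, B=F, C=F, D=T, E=T, F=F.)
Total: 5 + 2 = 7.

7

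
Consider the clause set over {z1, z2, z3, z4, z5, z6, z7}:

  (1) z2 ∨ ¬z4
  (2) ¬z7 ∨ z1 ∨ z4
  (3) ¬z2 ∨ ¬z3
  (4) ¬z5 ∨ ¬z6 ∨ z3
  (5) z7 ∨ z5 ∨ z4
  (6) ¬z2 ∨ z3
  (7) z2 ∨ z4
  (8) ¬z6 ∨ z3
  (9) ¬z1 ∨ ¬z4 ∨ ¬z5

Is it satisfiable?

No

Branch on z2: set z2 = True.
From the singleton clause (¬z3), z3 = False.
But (z3) is also a unit clause — contradiction.
That branch fails; take z2 = False instead.
From the singleton clause (¬z4), z4 = False.
But (z4) is also a unit clause — contradiction.
Neither z2 = True nor z2 = False works.
No assignment satisfies every clause.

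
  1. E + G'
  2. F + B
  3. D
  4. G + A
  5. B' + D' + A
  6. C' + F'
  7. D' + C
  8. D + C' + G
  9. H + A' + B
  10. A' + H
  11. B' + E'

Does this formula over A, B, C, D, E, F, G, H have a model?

The clause (D) is unit, so D = 1.
The clause (C) is unit, so C = 1.
The clause (F') is unit, so F = 0.
The clause (B) is unit, so B = 1.
The clause (A) is unit, so A = 1.
The clause (H) is unit, so H = 1.
The clause (E') is unit, so E = 0.
The clause (G') is unit, so G = 0.
Every clause now holds.
A satisfying assignment: A=1; B=1; C=1; D=1; E=0; F=0; G=0; H=1.

Yes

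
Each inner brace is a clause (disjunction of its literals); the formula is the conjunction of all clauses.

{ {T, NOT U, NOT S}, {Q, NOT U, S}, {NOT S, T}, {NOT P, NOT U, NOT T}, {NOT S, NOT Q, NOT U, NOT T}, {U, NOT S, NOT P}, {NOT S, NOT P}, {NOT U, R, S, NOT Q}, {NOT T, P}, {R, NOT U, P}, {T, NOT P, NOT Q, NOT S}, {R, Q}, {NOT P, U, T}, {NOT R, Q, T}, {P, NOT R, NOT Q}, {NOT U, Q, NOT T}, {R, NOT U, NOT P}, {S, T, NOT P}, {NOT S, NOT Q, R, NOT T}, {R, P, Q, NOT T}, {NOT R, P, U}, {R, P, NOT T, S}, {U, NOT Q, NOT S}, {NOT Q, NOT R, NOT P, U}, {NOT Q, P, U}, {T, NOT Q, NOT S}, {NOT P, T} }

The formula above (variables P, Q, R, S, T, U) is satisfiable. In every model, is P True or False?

Suppose P = false.
From the singleton clause (NOT T), T = false.
From the singleton clause (NOT S), S = false.
Branch on Q: set Q = true.
From the singleton clause (NOT R), R = false.
From the singleton clause (NOT U), U = false.
But (U) is also a unit clause — contradiction.
That branch fails; take Q = false instead.
From the singleton clause (NOT U), U = false.
From the singleton clause (R), R = true.
But (NOT R) is also a unit clause — contradiction.
Neither Q = true nor Q = false works.
So every satisfying assignment has P = True.

True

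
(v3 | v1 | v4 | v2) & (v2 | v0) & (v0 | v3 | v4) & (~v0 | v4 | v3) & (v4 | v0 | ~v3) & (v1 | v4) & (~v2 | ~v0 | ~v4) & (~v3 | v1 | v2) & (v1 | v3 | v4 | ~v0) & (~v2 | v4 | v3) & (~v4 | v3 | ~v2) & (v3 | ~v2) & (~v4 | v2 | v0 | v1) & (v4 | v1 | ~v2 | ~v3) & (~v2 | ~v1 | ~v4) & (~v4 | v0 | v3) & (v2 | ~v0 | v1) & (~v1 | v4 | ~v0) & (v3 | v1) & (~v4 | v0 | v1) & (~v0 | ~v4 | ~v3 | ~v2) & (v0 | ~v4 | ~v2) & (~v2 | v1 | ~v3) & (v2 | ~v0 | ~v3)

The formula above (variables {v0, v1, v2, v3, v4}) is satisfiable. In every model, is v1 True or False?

Suppose v1 = 0.
From the singleton clause (v4), v4 = 1.
From the singleton clause (v3), v3 = 1.
From the singleton clause (v2), v2 = 1.
Now (~v2) is unsatisfied and unit — conflict.
So every satisfying assignment has v1 = True.

True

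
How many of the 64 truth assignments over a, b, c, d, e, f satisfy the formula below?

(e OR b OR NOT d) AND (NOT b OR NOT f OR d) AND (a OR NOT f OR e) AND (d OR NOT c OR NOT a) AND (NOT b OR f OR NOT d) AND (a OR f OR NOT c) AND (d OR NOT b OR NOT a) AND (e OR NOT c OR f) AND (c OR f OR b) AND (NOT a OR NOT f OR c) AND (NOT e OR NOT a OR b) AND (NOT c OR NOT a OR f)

There are 2^6 = 64 truth assignments over (a, b, c, d, e, f).
Split on c. With c = true, the clauses containing c are satisfied and NOT c drops from the rest; 5 of the 2^5 = 32 assignments to the other variables satisfy what remains.
With c = false, by the same count on the reduced clause set, 5 assignments work.
Total: 5 + 5 = 10.

10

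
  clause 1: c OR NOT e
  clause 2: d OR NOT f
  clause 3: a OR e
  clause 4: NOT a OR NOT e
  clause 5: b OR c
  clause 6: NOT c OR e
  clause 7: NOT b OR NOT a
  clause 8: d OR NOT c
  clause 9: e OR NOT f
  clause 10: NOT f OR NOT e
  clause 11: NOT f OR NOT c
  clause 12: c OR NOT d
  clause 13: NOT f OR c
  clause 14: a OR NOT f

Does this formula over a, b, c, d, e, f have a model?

Suppose c = true.
From the singleton clause (e), e = true.
From the singleton clause (NOT a), a = false.
From the singleton clause (d), d = true.
From the singleton clause (NOT f), f = false.
No clause remains; b is free.
A satisfying assignment: a=false,  b=false,  c=true,  d=true,  e=true,  f=false.

Satisfiable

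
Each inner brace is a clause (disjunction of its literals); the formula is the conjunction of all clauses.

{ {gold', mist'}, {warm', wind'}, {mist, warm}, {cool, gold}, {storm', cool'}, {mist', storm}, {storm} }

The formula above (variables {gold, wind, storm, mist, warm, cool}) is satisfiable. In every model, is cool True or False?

False

Suppose cool = 1.
The clause (storm') is unit, so storm = 0.
But (storm) is also a unit clause — contradiction.
So every satisfying assignment has cool = False.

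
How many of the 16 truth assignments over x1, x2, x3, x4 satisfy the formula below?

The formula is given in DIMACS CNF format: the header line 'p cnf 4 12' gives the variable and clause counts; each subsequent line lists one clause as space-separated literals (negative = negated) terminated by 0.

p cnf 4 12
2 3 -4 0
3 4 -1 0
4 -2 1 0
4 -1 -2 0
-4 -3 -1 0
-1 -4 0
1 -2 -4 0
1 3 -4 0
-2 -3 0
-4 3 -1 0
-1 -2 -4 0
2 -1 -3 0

There are 2^4 = 16 truth assignments over (x1, x2, x3, x4).
Check each against the 12 clauses (columns in the order x1, x2, x3, x4):
  F F F F  ✓ satisfies all
  F F F T  ✗ fails (x2 ∨ x3 ∨ ¬x4)
  F F T F  ✓ satisfies all
  F F T T  ✓ satisfies all
  F T F F  ✗ fails (x4 ∨ ¬x2 ∨ x1)
  F T F T  ✗ fails (x1 ∨ ¬x2 ∨ ¬x4)
  F T T F  ✗ fails (x4 ∨ ¬x2 ∨ x1)
  F T T T  ✗ fails (x1 ∨ ¬x2 ∨ ¬x4)
  T F F F  ✗ fails (x3 ∨ x4 ∨ ¬x1)
  T F F T  ✗ fails (x2 ∨ x3 ∨ ¬x4)
  T F T F  ✗ fails (x2 ∨ ¬x1 ∨ ¬x3)
  T F T T  ✗ fails (¬x4 ∨ ¬x3 ∨ ¬x1)
  T T F F  ✗ fails (x3 ∨ x4 ∨ ¬x1)
  T T F T  ✗ fails (¬x1 ∨ ¬x4)
  T T T F  ✗ fails (x4 ∨ ¬x1 ∨ ¬x2)
  T T T T  ✗ fails (¬x4 ∨ ¬x3 ∨ ¬x1)
3 of the 16 rows are models.

3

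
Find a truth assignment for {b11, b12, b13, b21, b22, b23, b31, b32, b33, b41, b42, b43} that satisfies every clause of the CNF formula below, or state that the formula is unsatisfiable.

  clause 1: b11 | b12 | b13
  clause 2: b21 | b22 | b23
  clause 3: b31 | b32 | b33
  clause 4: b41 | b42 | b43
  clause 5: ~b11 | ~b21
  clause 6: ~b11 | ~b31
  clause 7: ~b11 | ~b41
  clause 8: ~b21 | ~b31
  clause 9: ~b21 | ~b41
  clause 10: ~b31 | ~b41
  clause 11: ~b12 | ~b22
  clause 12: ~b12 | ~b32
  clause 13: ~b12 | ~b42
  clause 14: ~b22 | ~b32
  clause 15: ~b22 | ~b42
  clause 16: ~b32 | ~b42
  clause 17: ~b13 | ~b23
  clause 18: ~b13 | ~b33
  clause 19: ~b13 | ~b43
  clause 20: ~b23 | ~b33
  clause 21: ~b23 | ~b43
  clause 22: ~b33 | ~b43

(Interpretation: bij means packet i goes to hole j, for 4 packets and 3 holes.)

UNSATISFIABLE

Branch on b11: set b11 = 0.
Branch on b12: set b12 = 1.
From the singleton clause (~b22), b22 = 0.
From the singleton clause (~b32), b32 = 0.
From the singleton clause (~b42), b42 = 0.
Branch on b21: set b21 = 1.
From the singleton clause (~b31), b31 = 0.
From the singleton clause (b33), b33 = 1.
From the singleton clause (~b41), b41 = 0.
From the singleton clause (b43), b43 = 1.
Now (~b43) is unsatisfied and unit — conflict.
So b21 must be the other value — set b21 = 0.
From the singleton clause (b23), b23 = 1.
From the singleton clause (~b13), b13 = 0.
From the singleton clause (~b33), b33 = 0.
From the singleton clause (b31), b31 = 1.
From the singleton clause (~b41), b41 = 0.
From the singleton clause (b43), b43 = 1.
Now (~b43) is unsatisfied and unit — conflict.
Either choice for b21 ends in contradiction.
So b12 must be the other value — set b12 = 0.
From the singleton clause (b13), b13 = 1.
From the singleton clause (~b23), b23 = 0.
From the singleton clause (~b33), b33 = 0.
From the singleton clause (~b43), b43 = 0.
Branch on b21: set b21 = 1.
From the singleton clause (~b31), b31 = 0.
From the singleton clause (b32), b32 = 1.
From the singleton clause (~b41), b41 = 0.
From the singleton clause (b42), b42 = 1.
Now (~b42) is unsatisfied and unit — conflict.
So b21 must be the other value — set b21 = 0.
From the singleton clause (b22), b22 = 1.
From the singleton clause (~b32), b32 = 0.
From the singleton clause (b31), b31 = 1.
From the singleton clause (~b41), b41 = 0.
From the singleton clause (b42), b42 = 1.
Now (~b42) is unsatisfied and unit — conflict.
Either choice for b21 ends in contradiction.
Either choice for b12 ends in contradiction.
So b11 must be the other value — set b11 = 1.
From the singleton clause (~b21), b21 = 0.
From the singleton clause (~b31), b31 = 0.
From the singleton clause (~b41), b41 = 0.
Branch on b22: set b22 = 1.
From the singleton clause (~b12), b12 = 0.
From the singleton clause (~b32), b32 = 0.
From the singleton clause (b33), b33 = 1.
From the singleton clause (~b42), b42 = 0.
From the singleton clause (b43), b43 = 1.
Now (~b43) is unsatisfied and unit — conflict.
So b22 must be the other value — set b22 = 0.
From the singleton clause (b23), b23 = 1.
From the singleton clause (~b13), b13 = 0.
From the singleton clause (~b33), b33 = 0.
From the singleton clause (b32), b32 = 1.
From the singleton clause (~b12), b12 = 0.
From the singleton clause (~b42), b42 = 0.
From the singleton clause (b43), b43 = 1.
Now (~b43) is unsatisfied and unit — conflict.
Either choice for b22 ends in contradiction.
Either choice for b11 ends in contradiction.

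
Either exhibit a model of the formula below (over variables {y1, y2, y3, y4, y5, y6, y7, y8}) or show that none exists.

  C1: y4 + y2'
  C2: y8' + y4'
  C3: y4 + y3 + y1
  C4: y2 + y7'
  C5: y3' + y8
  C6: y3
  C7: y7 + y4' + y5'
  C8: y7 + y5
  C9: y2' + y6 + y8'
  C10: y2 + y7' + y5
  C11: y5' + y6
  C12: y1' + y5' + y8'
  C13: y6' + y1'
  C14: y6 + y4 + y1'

The clause (y3) is unit, so y3 = 1.
The clause (y8) is unit, so y8 = 1.
The clause (y4') is unit, so y4 = 0.
The clause (y2') is unit, so y2 = 0.
The clause (y7') is unit, so y7 = 0.
The clause (y5) is unit, so y5 = 1.
The clause (y6) is unit, so y6 = 1.
The clause (y1') is unit, so y1 = 0.
This assignment satisfies each clause.

y1 ↦ 0; y2 ↦ 0; y3 ↦ 1; y4 ↦ 0; y5 ↦ 1; y6 ↦ 1; y7 ↦ 0; y8 ↦ 1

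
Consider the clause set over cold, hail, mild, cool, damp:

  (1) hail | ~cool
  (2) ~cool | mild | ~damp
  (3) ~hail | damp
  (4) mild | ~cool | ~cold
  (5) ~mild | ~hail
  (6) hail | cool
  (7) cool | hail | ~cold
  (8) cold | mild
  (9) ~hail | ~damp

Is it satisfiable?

Unsatisfiable

Suppose hail = 1.
The clause (damp) is unit, so damp = 1.
But (~damp) is also a unit clause — contradiction.
Undo hail and try hail = 0.
The clause (~cool) is unit, so cool = 0.
But (cool) is also a unit clause — contradiction.
Either choice for hail ends in contradiction.
No assignment satisfies every clause.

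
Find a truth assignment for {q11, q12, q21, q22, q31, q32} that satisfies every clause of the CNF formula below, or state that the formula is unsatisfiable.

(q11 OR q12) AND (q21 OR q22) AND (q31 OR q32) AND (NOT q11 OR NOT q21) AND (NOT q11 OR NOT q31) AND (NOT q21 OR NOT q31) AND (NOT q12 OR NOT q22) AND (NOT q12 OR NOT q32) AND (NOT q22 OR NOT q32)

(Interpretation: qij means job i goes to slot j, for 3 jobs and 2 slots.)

UNSATISFIABLE

Case q11 = true:
(NOT q21) alone gives q21 = false.
(q22) alone gives q22 = true.
(NOT q31) alone gives q31 = false.
(q32) alone gives q32 = true.
That conflicts with the unit clause (NOT q32).
Backtrack on q11: now try q11 = false.
(q12) alone gives q12 = true.
(NOT q22) alone gives q22 = false.
(q21) alone gives q21 = true.
(NOT q31) alone gives q31 = false.
(q32) alone gives q32 = true.
That conflicts with the unit clause (NOT q32).
Neither q11 = true nor q11 = false works.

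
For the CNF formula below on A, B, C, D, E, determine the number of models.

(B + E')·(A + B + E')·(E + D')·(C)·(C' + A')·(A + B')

1

There are 2^5 = 32 truth assignments over (A, B, C, D, E).
Split on C. With C = 1, the clauses containing C are satisfied and C' drops from the rest; 1 of the 2^4 = 16 assignments to the other variables satisfy what remains.
With C = 0, by the same count on the reduced clause set, 0 assignments work.
Total: 1 + 0 = 1.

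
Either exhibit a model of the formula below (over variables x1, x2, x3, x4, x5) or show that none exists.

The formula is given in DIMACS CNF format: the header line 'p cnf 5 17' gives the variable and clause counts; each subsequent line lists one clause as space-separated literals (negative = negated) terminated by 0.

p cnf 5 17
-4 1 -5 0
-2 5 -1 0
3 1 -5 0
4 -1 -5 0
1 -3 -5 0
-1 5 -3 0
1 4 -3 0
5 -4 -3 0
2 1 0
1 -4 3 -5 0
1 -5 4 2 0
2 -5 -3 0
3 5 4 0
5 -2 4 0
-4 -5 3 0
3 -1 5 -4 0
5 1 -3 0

x1=True,  x2=True,  x3=True,  x4=True,  x5=True

Case x2 = True:
Case x5 = True:
Case x4 = True:
Unit clause (x1) forces x1 = True.
Unit clause (x3) forces x3 = True.
This assignment satisfies each clause.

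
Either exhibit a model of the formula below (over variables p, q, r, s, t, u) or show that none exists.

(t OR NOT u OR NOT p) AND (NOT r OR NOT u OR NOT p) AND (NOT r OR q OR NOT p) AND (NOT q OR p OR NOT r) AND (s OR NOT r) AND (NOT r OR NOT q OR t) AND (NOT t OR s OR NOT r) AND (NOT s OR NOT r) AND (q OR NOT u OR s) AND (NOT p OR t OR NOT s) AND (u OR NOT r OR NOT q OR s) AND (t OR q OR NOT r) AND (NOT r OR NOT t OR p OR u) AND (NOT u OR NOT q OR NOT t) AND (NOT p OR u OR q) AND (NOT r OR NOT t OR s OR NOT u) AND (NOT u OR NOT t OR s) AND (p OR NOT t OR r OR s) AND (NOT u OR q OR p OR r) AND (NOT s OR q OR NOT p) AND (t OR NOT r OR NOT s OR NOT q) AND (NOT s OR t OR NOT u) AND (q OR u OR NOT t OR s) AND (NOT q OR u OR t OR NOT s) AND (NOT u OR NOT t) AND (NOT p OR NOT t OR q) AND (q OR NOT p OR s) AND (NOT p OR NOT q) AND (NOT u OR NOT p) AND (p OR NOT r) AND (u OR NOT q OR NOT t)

Case s = true:
(NOT r) alone gives r = false.
Case p = false:
Case u = false:
Case q = false:
No clause remains; t is free.

p ↦ false, q ↦ false, r ↦ false, s ↦ true, t ↦ false, u ↦ false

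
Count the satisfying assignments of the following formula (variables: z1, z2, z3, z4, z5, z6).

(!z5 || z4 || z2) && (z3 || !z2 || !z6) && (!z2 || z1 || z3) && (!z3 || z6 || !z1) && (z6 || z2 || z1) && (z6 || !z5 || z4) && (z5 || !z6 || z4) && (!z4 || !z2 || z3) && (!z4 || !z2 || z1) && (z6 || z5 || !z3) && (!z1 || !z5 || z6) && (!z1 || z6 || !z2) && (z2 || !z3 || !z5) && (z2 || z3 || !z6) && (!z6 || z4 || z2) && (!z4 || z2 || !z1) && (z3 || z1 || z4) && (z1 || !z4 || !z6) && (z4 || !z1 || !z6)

There are 2^6 = 64 truth assignments over (z1, z2, z3, z4, z5, z6).
Split on z3. With z3 = true, the clauses containing z3 are satisfied and !z3 drops from the rest; 3 of the 2^5 = 32 assignments to the other variables satisfy what remains.
With z3 = false, by the same count on the reduced clause set, 1 assignment works.
Total: 3 + 1 = 4.

4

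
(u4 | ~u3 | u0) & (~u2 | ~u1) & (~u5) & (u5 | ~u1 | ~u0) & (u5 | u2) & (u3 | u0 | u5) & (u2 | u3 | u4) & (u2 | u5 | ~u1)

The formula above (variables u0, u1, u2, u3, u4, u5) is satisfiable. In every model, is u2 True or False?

Suppose u2 = 0.
The clause (~u5) is unit, so u5 = 0.
That conflicts with the unit clause (u5).
So every satisfying assignment has u2 = True.

True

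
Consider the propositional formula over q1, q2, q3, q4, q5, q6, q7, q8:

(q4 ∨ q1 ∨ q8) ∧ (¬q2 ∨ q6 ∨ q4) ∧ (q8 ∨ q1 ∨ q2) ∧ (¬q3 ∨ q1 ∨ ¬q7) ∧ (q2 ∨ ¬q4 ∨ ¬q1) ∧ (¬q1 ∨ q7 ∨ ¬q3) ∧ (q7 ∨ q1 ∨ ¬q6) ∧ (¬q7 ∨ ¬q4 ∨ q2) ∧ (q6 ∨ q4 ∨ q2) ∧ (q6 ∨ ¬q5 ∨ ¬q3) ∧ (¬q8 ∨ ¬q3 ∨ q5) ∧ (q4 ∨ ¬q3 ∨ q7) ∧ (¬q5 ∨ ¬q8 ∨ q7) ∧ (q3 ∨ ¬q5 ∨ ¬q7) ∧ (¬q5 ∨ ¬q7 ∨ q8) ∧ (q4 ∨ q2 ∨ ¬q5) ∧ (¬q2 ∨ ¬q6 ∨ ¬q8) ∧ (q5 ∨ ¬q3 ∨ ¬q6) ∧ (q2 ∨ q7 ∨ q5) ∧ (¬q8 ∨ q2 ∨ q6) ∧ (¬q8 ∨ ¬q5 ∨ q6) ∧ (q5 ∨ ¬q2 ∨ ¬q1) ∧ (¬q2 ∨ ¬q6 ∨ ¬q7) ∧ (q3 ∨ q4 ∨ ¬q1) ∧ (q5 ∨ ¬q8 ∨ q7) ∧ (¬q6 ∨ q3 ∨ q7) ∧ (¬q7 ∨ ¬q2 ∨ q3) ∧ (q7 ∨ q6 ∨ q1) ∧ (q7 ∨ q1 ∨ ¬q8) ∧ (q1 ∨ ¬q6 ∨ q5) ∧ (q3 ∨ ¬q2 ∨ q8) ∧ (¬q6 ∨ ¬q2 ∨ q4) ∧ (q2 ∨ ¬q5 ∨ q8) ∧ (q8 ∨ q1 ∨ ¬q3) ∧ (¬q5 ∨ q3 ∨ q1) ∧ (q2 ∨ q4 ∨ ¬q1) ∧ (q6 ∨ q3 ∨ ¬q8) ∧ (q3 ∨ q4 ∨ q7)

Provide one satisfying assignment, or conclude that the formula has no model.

UNSATISFIABLE

Case q4 = True:
Case q2 = True:
Case q6 = False:
Case q5 = False:
(¬q1) alone gives q1 = False.
(q7) alone gives q7 = True.
(¬q3) alone gives q3 = False.
That conflicts with the unit clause (q3).
That branch fails; take q5 = True instead.
(¬q3) alone gives q3 = False.
(¬q7) alone gives q7 = False.
(¬q8) alone gives q8 = False.
That conflicts with the unit clause (q8).
Neither q5 = True nor q5 = False works.
That branch fails; take q6 = True instead.
(¬q8) alone gives q8 = False.
(¬q7) alone gives q7 = False.
(q1) alone gives q1 = True.
(¬q3) alone gives q3 = False.
That conflicts with the unit clause (q3).
Neither q6 = True nor q6 = False works.
That branch fails; take q2 = False instead.
(¬q1) alone gives q1 = False.
(q8) alone gives q8 = True.
(¬q7) alone gives q7 = False.
That conflicts with the unit clause (q7).
Neither q2 = True nor q2 = False works.
That branch fails; take q4 = False instead.
Case q1 = True:
(q3) alone gives q3 = True.
(q7) alone gives q7 = True.
(q2) alone gives q2 = True.
(q6) alone gives q6 = True.
That conflicts with the unit clause (¬q6).
That branch fails; take q1 = False instead.
(q8) alone gives q8 = True.
(q7) alone gives q7 = True.
(¬q3) alone gives q3 = False.
(¬q5) alone gives q5 = False.
(¬q2) alone gives q2 = False.
(q6) alone gives q6 = True.
That conflicts with the unit clause (¬q6).
Neither q1 = True nor q1 = False works.
Neither q4 = True nor q4 = False works.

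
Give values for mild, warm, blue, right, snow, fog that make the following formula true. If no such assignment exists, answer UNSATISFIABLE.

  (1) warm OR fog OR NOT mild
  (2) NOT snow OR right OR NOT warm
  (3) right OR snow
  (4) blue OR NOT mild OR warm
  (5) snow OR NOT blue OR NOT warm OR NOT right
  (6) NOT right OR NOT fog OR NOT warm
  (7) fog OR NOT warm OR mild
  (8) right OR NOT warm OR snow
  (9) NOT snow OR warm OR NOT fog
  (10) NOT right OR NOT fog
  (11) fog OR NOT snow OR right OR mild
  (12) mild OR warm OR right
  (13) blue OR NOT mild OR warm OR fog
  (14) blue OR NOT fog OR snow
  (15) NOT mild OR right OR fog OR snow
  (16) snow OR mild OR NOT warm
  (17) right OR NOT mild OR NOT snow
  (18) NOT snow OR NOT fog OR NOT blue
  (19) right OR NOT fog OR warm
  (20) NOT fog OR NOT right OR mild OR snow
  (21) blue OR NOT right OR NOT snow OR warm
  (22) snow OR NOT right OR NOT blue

mild: true,  warm: true,  blue: false,  right: true,  snow: false,  fog: false

Branch on right: set right = true.
(NOT fog) alone gives fog = false.
Branch on warm: set warm = true.
(mild) alone gives mild = true.
Branch on snow: set snow = false.
(NOT blue) alone gives blue = false.
This assignment satisfies each clause.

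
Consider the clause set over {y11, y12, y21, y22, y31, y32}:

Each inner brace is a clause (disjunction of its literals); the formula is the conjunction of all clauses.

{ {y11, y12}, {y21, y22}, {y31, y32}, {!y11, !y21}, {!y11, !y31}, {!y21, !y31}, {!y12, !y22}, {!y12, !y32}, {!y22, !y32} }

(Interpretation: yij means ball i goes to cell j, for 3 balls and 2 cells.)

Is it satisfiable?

No, unsatisfiable

Try y11 = true.
(!y21) alone gives y21 = false.
(y22) alone gives y22 = true.
(!y31) alone gives y31 = false.
(y32) alone gives y32 = true.
That conflicts with the unit clause (!y32).
Backtrack on y11: now try y11 = false.
(y12) alone gives y12 = true.
(!y22) alone gives y22 = false.
(y21) alone gives y21 = true.
(!y31) alone gives y31 = false.
(y32) alone gives y32 = true.
That conflicts with the unit clause (!y32).
Either choice for y11 ends in contradiction.
No assignment satisfies every clause.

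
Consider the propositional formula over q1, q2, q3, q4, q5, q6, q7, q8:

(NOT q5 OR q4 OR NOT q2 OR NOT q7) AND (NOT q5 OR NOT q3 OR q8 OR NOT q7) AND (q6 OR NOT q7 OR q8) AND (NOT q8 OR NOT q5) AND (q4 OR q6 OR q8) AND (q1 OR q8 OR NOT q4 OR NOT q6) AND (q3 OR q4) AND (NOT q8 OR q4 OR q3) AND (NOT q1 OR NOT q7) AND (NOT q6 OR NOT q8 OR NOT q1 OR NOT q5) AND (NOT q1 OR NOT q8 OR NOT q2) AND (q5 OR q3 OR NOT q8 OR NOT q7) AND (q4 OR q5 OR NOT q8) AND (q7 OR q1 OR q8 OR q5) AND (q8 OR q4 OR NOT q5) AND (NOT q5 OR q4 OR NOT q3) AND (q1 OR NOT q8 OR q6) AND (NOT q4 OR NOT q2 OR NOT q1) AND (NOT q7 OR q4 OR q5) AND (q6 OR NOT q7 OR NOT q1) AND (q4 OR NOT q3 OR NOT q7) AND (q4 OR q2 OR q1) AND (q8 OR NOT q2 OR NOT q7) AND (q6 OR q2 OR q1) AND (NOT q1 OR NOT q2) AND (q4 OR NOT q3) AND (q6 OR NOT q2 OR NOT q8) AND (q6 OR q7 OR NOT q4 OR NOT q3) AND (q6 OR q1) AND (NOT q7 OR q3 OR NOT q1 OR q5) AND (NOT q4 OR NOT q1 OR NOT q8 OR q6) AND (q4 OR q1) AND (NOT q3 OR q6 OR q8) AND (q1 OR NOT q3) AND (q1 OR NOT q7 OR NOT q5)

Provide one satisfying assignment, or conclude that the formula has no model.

Suppose q8 = false.
Suppose q6 = true.
Suppose q1 = true.
Unit clause (NOT q7) forces q7 = false.
Unit clause (NOT q2) forces q2 = false.
Suppose q3 = true.
Unit clause (q4) forces q4 = true.
No clause remains; q5 is free.

q1 ↦ true, q2 ↦ false, q3 ↦ true, q4 ↦ true, q5 ↦ true, q6 ↦ true, q7 ↦ false, q8 ↦ false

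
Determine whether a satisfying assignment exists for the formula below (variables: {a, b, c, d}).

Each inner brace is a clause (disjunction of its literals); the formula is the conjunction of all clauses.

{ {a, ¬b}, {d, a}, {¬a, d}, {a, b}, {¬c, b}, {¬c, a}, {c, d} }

Yes, satisfiable

Suppose a = True.
(d) alone gives d = True.
Suppose c = False.
No clause remains; b is free.
A satisfying assignment: a=True; b=False; c=False; d=True.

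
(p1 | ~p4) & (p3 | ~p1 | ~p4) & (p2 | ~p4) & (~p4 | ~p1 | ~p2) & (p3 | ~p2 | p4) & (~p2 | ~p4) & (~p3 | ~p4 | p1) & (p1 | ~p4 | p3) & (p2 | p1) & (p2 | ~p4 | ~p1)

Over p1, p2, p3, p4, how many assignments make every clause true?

There are 2^4 = 16 truth assignments over (p1, p2, p3, p4).
Check each against the 10 clauses (columns in the order p1, p2, p3, p4):
  F F F F  ✗ fails (p2 | p1)
  F F F T  ✗ fails (p1 | ~p4)
  F F T F  ✗ fails (p2 | p1)
  F F T T  ✗ fails (p1 | ~p4)
  F T F F  ✗ fails (p3 | ~p2 | p4)
  F T F T  ✗ fails (p1 | ~p4)
  F T T F  ✓ satisfies all
  F T T T  ✗ fails (p1 | ~p4)
  T F F F  ✓ satisfies all
  T F F T  ✗ fails (p3 | ~p1 | ~p4)
  T F T F  ✓ satisfies all
  T F T T  ✗ fails (p2 | ~p4)
  T T F F  ✗ fails (p3 | ~p2 | p4)
  T T F T  ✗ fails (p3 | ~p1 | ~p4)
  T T T F  ✓ satisfies all
  T T T T  ✗ fails (~p4 | ~p1 | ~p2)
4 of the 16 rows are models.

4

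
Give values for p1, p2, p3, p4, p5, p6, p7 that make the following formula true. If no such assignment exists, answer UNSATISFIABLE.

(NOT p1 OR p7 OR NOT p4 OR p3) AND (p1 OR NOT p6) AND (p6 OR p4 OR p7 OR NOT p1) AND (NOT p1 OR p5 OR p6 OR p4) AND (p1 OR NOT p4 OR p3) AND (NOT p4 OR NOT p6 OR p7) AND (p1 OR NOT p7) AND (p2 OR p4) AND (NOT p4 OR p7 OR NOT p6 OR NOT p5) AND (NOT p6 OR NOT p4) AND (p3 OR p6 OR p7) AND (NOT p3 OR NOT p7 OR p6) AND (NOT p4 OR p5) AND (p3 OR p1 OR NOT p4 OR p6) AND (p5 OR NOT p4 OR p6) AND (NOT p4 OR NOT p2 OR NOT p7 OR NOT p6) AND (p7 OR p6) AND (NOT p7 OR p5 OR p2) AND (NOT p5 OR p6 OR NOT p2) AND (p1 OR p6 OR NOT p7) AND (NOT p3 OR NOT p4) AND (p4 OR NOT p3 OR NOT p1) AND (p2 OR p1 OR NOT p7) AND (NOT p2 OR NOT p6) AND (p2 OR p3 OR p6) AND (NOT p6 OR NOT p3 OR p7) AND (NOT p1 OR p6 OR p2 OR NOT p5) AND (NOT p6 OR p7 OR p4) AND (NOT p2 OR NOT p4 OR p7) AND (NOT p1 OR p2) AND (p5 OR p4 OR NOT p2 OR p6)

UNSATISFIABLE

Suppose p1 = true.
From the singleton clause (p2), p2 = true.
From the singleton clause (NOT p6), p6 = false.
From the singleton clause (p7), p7 = true.
From the singleton clause (NOT p3), p3 = false.
From the singleton clause (NOT p5), p5 = false.
From the singleton clause (p4), p4 = true.
But (NOT p4) is also a unit clause — contradiction.
Undo p1 and try p1 = false.
From the singleton clause (NOT p6), p6 = false.
From the singleton clause (NOT p7), p7 = false.
But (p7) is also a unit clause — contradiction.
Both values of p1 lead to a conflict.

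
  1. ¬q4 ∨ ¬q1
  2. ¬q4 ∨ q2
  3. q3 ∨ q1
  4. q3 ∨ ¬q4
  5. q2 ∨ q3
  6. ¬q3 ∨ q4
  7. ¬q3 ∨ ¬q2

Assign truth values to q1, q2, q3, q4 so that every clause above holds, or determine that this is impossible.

q1=True, q2=True, q3=False, q4=False

Try q4 = False.
The clause (¬q3) is unit, so q3 = False.
The clause (q1) is unit, so q1 = True.
The clause (q2) is unit, so q2 = True.
Every clause now holds.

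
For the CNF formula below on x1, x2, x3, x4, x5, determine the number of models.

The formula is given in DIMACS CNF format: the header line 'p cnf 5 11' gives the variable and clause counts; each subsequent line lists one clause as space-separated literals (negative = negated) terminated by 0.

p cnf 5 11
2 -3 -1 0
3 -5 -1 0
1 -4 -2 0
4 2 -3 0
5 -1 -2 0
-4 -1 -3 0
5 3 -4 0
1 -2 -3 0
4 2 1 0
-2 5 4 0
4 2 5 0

5

There are 2^5 = 32 truth assignments over (x1, x2, x3, x4, x5).
Split on x4. With x4 = True, the clauses containing x4 are satisfied and ¬x4 drops from the rest; 3 of the 2^4 = 16 assignments to the other variables satisfy what remains.
With x4 = False, by the same count on the reduced clause set, 2 assignments work.
(One model: x1=F, x2=F, x3=F, x4=T, x5=T.)
Total: 3 + 2 = 5.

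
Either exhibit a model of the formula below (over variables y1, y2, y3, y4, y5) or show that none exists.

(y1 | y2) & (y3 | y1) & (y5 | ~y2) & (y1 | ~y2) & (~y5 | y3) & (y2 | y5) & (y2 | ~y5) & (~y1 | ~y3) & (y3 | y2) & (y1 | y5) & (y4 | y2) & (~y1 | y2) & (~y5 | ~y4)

UNSATISFIABLE

Branch on y1: set y1 = 1.
The clause (~y3) is unit, so y3 = 0.
The clause (~y5) is unit, so y5 = 0.
The clause (~y2) is unit, so y2 = 0.
That conflicts with the unit clause (y2).
So y1 must be the other value — set y1 = 0.
The clause (y2) is unit, so y2 = 1.
That conflicts with the unit clause (~y2).
Neither y1 = 1 nor y1 = 0 works.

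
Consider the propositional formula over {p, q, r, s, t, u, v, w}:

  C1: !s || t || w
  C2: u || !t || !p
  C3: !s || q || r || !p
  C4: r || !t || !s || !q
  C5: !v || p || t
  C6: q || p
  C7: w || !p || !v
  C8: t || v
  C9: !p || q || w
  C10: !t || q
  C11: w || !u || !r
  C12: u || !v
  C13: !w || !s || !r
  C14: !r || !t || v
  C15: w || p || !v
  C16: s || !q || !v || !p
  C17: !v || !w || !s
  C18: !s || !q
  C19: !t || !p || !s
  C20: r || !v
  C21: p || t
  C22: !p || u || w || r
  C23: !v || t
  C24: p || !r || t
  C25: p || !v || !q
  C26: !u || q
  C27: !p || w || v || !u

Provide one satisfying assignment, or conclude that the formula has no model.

Branch on q: set q = true.
Unit clause (!s) forces s = false.
Branch on t: set t = true.
Branch on u: set u = true.
Branch on w: set w = false.
Unit clause (!r) forces r = false.
Unit clause (!v) forces v = false.
Unit clause (!p) forces p = false.
This assignment satisfies each clause.

p=false, q=true, r=false, s=false, t=true, u=true, v=false, w=false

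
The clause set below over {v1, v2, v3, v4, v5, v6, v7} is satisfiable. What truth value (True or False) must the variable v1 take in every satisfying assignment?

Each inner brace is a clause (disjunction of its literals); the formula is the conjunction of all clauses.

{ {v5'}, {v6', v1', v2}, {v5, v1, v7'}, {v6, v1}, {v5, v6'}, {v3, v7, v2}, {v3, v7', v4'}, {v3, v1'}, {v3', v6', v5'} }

True

Suppose v1 = 0.
The clause (v5') is unit, so v5 = 0.
The clause (v7') is unit, so v7 = 0.
The clause (v6) is unit, so v6 = 1.
That conflicts with the unit clause (v6').
So every satisfying assignment has v1 = True.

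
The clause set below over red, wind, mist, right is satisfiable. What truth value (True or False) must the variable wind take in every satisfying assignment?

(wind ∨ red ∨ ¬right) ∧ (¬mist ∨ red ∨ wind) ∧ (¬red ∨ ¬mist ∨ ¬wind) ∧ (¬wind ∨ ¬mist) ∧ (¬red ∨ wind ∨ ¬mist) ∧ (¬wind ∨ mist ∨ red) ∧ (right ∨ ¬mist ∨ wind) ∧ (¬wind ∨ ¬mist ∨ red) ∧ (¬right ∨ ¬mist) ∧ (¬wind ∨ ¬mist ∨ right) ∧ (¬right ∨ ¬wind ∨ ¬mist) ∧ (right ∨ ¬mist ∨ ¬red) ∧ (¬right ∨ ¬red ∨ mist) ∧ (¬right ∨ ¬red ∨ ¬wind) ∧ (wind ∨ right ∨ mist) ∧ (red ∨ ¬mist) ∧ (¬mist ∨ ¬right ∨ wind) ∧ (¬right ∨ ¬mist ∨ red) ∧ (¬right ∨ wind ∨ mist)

True

Suppose wind = False.
Branch on red: set red = True.
Unit clause (¬mist) forces mist = False.
Unit clause (¬right) forces right = False.
That conflicts with the unit clause (right).
That branch fails; take red = False instead.
Unit clause (¬right) forces right = False.
Unit clause (¬mist) forces mist = False.
That conflicts with the unit clause (mist).
Neither red = True nor red = False works.
So every satisfying assignment has wind = True.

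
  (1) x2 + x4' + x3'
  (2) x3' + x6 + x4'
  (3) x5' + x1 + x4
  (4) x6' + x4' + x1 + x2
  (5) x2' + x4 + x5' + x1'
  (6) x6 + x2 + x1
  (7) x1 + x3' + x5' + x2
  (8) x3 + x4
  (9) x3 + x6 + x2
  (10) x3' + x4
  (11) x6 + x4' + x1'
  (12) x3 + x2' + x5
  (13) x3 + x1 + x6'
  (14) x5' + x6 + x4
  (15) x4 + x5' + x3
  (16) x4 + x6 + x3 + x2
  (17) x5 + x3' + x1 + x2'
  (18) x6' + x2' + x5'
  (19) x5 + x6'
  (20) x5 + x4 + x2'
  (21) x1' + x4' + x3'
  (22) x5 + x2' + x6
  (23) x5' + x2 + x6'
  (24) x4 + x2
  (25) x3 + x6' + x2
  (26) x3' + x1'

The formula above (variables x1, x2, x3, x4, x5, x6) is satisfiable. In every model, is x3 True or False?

Suppose x3 = 1.
From the singleton clause (x4), x4 = 1.
From the singleton clause (x2), x2 = 1.
From the singleton clause (x6), x6 = 1.
From the singleton clause (x5'), x5 = 0.
That conflicts with the unit clause (x5).
So every satisfying assignment has x3 = False.

False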